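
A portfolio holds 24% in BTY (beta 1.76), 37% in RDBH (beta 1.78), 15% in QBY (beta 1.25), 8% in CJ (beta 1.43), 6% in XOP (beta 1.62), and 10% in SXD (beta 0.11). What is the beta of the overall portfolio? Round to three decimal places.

1.491

β_P = Σ w_i β_i = 0.24×1.76 + 0.37×1.78 + 0.15×1.25 + 0.08×1.43 + 0.06×1.62 + 0.10×0.11 = 1.4911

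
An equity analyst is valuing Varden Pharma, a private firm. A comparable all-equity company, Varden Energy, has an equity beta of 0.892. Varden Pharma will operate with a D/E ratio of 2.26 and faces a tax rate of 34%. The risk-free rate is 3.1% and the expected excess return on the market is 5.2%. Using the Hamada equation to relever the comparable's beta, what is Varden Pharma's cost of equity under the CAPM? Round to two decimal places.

14.66%

β_L = β_U × [1 + (1 − t)(D/E)] = 0.892 × [1 + (1 − 0.34) × 2.26]
    = 0.892 × [1 + 0.66 × 2.26] = 0.892 × 2.4916 = 2.2225
E(R) = R_f + β_L × MRP = 3.1% + 2.2225 × 5.2% = 14.66%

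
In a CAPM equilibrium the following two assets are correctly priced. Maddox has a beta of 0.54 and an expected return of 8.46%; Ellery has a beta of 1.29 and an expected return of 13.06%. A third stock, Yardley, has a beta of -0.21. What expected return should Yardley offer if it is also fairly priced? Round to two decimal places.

MRP (SML slope) = (13.06% − 8.46%) / (1.29 − 0.54) = 4.60% / 0.75 = 6.1333%
R_f (intercept) = 8.46% − 0.54 × 6.1333% = 5.1480%
E(R_Yardley) = R_f + β × MRP = 5.1480% + -0.21 × 6.1333% = 3.86%

3.86%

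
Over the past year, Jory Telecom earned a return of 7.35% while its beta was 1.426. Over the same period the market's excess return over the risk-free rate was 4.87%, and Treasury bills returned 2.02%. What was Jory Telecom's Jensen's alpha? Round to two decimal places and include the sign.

-1.61%

CAPM benchmark = R_f + β(R_m − R_f) = 2.02% + 1.426 × 4.87% = 8.96462%
α = actual − benchmark = 7.35% − 8.96462% = -1.61%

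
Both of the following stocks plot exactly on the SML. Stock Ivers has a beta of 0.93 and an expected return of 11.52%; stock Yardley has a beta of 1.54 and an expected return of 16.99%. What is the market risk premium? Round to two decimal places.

Both satisfy E(R) = R_f + β·MRP, so the slope of the SML is
MRP = (16.99% − 11.52%) / (1.54 − 0.93) = 5.47% / 0.61 = 8.9672%

8.97%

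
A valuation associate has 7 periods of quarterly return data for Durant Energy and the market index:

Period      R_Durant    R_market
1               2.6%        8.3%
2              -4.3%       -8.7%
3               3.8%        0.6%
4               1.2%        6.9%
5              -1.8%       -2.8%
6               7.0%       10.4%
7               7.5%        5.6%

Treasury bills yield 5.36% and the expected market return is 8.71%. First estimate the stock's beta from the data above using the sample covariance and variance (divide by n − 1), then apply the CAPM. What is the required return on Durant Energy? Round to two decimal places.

7.06%

Mean R_i = (2.6 − 4.3 + 3.8 + 1.2 − 1.8 + 7.0 + 7.5) / 7 = 2.2857%
Mean R_m = (8.3 − 8.7 + 0.6 + 6.9 − 2.8 + 10.4 + 5.6) / 7 = 2.9000%
Σ(R_i − R̄_i)(R_m − R̄_m) = 142.9900  ⇒  Cov = 142.9900 / 6 = 23.8317
Σ(R_m − R̄_m)² = 281.0400  ⇒  Var(R_m) = 281.0400 / 6 = 46.8400
β = Cov / Var(R_m) = 23.8317 / 46.8400 = 0.5088
MRP = 8.71% − 5.36% = 3.35%
E(R) = R_f + β × MRP = 5.36% + 0.5088 × 3.35% = 7.06%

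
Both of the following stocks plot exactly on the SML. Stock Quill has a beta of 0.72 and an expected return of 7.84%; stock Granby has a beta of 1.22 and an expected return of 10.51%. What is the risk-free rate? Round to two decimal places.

Both satisfy E(R) = R_f + β·MRP, so the slope of the SML is
MRP = (10.51% − 7.84%) / (1.22 − 0.72) = 2.67% / 0.50 = 5.3400%
R_f = E(R_Quill) − β_Quill·MRP = 7.84% − 0.72 × 5.3400% = 3.9952%

4.00%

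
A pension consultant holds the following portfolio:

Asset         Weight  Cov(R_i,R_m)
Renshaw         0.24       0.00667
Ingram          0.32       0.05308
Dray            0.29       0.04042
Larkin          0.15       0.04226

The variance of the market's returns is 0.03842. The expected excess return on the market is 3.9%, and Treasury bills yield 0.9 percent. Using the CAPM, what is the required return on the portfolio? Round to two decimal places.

β_Renshaw = 0.00667 / 0.03842 = 0.1736
β_Ingram = 0.05308 / 0.03842 = 1.3816
β_Dray = 0.04042 / 0.03842 = 1.0521
β_Larkin = 0.04226 / 0.03842 = 1.0999
β_P = Σ w_i β_i = 0.24×0.1736 + 0.32×1.3816 + 0.29×1.0521 + 0.15×1.0999 = 0.9539
E(R_P) = R_f + β_P × MRP = 0.9% + 0.9539 × 3.9% = 4.62%

4.62%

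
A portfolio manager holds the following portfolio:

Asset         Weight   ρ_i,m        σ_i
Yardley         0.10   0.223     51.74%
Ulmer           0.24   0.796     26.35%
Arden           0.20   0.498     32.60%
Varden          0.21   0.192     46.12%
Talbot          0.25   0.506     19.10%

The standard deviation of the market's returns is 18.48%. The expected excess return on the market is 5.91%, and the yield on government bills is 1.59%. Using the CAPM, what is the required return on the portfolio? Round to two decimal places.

β_Yardley = 0.223 × 51.74% / 18.48% = 0.6244
β_Ulmer = 0.796 × 26.35% / 18.48% = 1.1350
β_Arden = 0.498 × 32.60% / 18.48% = 0.8785
β_Varden = 0.192 × 46.12% / 18.48% = 0.4792
β_Talbot = 0.506 × 19.10% / 18.48% = 0.5230
β_P = Σ w_i β_i = 0.10×0.6244 + 0.24×1.1350 + 0.20×0.8785 + 0.21×0.4792 + 0.25×0.5230 = 0.7419
E(R_P) = R_f + β_P × MRP = 1.59% + 0.7419 × 5.91% = 5.97%

5.97%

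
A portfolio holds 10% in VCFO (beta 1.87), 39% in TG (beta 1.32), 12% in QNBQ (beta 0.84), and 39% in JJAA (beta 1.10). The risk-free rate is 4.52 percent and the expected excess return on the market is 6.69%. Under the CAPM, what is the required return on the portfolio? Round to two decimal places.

β_P = Σ w_i β_i = 0.10×1.87 + 0.39×1.32 + 0.12×0.84 + 0.39×1.10 = 1.2316
E(R_P) = R_f + β_P × MRP = 4.52% + 1.2316 × 6.69% = 12.76%

12.76%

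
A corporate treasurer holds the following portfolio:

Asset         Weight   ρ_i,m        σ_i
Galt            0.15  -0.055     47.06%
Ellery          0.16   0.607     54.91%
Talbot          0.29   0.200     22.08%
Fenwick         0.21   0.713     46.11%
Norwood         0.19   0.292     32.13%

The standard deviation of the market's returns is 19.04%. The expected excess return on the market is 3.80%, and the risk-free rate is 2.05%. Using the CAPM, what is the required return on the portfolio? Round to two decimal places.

5.03%

β_Galt = -0.055 × 47.06% / 19.04% = -0.1359
β_Ellery = 0.607 × 54.91% / 19.04% = 1.7505
β_Talbot = 0.200 × 22.08% / 19.04% = 0.2319
β_Fenwick = 0.713 × 46.11% / 19.04% = 1.7267
β_Norwood = 0.292 × 32.13% / 19.04% = 0.4928
β_P = Σ w_i β_i = 0.15×-0.1359 + 0.16×1.7505 + 0.29×0.2319 + 0.21×1.7267 + 0.19×0.4928 = 0.7832
E(R_P) = R_f + β_P × MRP = 2.05% + 0.7832 × 3.80% = 5.03%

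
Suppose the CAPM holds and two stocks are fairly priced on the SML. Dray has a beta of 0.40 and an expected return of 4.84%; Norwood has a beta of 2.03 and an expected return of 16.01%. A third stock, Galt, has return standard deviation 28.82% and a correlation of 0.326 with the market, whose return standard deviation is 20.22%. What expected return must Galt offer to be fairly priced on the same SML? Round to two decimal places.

5.28%

MRP = (16.01% − 4.84%) / (2.03 − 0.40) = 6.8528%
R_f = 4.84% − 0.40 × 6.8528% = 2.0989%
β_Galt = ρ·σ_i/σ_m = 0.326 × 28.82 / 20.22 = 0.4647
E(R_Galt) = R_f + β × MRP = 2.0989% + 0.4647 × 6.8528% = 5.28%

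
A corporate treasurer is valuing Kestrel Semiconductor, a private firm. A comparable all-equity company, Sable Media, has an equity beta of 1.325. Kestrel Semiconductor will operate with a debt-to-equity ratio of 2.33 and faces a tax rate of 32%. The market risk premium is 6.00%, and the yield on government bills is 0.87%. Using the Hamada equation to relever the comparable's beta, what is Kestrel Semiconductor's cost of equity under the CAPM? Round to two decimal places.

21.42%

β_L = β_U × [1 + (1 − t)(D/E)] = 1.325 × [1 + (1 − 0.32) × 2.33]
    = 1.325 × [1 + 0.68 × 2.33] = 1.325 × 2.5844 = 3.4243
E(R) = R_f + β_L × MRP = 0.87% + 3.4243 × 6.00% = 21.42%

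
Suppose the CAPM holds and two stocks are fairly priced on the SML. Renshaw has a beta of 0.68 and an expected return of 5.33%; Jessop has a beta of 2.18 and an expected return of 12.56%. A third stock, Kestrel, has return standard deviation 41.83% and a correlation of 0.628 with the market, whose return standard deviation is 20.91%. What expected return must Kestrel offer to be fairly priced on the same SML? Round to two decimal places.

8.11%

MRP = (12.56% − 5.33%) / (2.18 − 0.68) = 4.8200%
R_f = 5.33% − 0.68 × 4.8200% = 2.0524%
β_Kestrel = ρ·σ_i/σ_m = 0.628 × 41.83 / 20.91 = 1.2563
E(R_Kestrel) = R_f + β × MRP = 2.0524% + 1.2563 × 4.8200% = 8.11%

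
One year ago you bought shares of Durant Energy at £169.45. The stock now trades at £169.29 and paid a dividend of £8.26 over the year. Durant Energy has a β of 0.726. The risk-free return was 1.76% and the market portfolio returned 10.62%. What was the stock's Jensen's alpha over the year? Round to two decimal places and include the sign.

-3.41%

Realised HPR = (P1 + D1 − P0) / P0 = (169.29 + 8.26 − 169.45) / 169.45 = 8.10 / 169.45 = 4.7802%
MRP = 10.62% − 1.76% = 8.86%
CAPM required = R_f + β·MRP = 1.76% + 0.726 × 8.86% = 8.19236%
α = realised − required = 4.7802% − 8.19236% = -3.41%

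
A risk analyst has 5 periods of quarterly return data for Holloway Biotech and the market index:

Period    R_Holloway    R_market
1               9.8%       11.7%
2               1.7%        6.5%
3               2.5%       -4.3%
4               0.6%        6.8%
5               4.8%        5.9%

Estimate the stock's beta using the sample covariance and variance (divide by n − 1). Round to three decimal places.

0.322

Mean R_i = (9.8 + 1.7 + 2.5 + 0.6 + 4.8) / 5 = 3.8800%
Mean R_m = (11.7 + 6.5 − 4.3 + 6.8 + 5.9) / 5 = 5.3200%
Σ(R_i − R̄_i)(R_m − R̄_m) = 44.1520  ⇒  Cov = 44.1520 / 4 = 11.0380
Σ(R_m − R̄_m)² = 137.1680  ⇒  Var(R_m) = 137.1680 / 4 = 34.2920
β = Cov / Var(R_m) = 11.0380 / 34.2920 = 0.3219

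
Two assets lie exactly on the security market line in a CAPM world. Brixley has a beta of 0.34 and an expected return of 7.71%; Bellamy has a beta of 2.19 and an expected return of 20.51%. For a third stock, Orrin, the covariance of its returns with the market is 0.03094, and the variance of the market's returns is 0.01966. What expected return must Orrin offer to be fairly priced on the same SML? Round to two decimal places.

16.25%

MRP = (20.51% − 7.71%) / (2.19 − 0.34) = 6.9189%
R_f = 7.71% − 0.34 × 6.9189% = 5.3576%
β_Orrin = Cov / Var(R_m) = 0.03094 / 0.01966 = 1.5738
E(R_Orrin) = R_f + β × MRP = 5.3576% + 1.5738 × 6.9189% = 16.25%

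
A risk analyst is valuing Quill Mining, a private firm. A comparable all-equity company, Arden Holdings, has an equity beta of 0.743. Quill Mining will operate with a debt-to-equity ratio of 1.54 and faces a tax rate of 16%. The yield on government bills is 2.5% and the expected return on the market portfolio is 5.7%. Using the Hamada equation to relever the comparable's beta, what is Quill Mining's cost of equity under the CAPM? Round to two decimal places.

β_L = β_U × [1 + (1 − t)(D/E)] = 0.743 × [1 + (1 − 0.16) × 1.54]
    = 0.743 × [1 + 0.84 × 1.54] = 0.743 × 2.2936 = 1.7041
MRP = 5.7% − 2.5% = 3.20%
E(R) = R_f + β_L × MRP = 2.5% + 1.7041 × 3.2% = 7.95%

7.95%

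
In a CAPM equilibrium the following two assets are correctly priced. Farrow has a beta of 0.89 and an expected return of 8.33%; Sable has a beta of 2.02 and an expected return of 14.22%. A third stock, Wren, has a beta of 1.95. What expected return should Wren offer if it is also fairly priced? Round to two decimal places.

13.86%

MRP (SML slope) = (14.22% − 8.33%) / (2.02 − 0.89) = 5.89% / 1.13 = 5.2124%
R_f (intercept) = 8.33% − 0.89 × 5.2124% = 3.6910%
E(R_Wren) = R_f + β × MRP = 3.6910% + 1.95 × 5.2124% = 13.86%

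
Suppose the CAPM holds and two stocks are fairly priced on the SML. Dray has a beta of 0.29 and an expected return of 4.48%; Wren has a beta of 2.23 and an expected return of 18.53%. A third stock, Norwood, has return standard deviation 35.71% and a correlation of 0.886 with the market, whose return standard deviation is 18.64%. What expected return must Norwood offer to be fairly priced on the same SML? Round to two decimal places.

MRP = (18.53% − 4.48%) / (2.23 − 0.29) = 7.2423%
R_f = 4.48% − 0.29 × 7.2423% = 2.3797%
β_Norwood = ρ·σ_i/σ_m = 0.886 × 35.71 / 18.64 = 1.6974
E(R_Norwood) = R_f + β × MRP = 2.3797% + 1.6974 × 7.2423% = 14.67%

14.67%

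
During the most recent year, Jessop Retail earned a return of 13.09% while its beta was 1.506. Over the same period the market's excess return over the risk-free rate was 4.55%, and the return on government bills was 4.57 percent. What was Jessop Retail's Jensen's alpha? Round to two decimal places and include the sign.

+1.67%

CAPM benchmark = R_f + β(R_m − R_f) = 4.57% + 1.506 × 4.55% = 11.42230%
α = actual − benchmark = 13.09% − 11.42230% = +1.67%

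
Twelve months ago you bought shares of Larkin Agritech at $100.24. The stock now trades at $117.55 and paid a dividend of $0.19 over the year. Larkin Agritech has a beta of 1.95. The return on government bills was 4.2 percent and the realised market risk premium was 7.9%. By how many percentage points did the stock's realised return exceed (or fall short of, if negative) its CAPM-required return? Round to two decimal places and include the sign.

Realised HPR = (P1 + D1 − P0) / P0 = (117.55 + 0.19 − 100.24) / 100.24 = 17.50 / 100.24 = 17.4581%
CAPM required = R_f + β·MRP = 4.2% + 1.95 × 7.9% = 19.6050%
α = realised − required = 17.4581% − 19.6050% = -2.15%

-2.15%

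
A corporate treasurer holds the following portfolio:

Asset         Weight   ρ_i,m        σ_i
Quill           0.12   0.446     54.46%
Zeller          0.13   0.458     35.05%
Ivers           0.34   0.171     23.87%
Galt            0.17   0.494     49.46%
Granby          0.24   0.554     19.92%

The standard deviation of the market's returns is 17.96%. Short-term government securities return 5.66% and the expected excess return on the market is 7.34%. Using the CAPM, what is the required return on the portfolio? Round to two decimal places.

11.05%

β_Quill = 0.446 × 54.46% / 17.96% = 1.3524
β_Zeller = 0.458 × 35.05% / 17.96% = 0.8938
β_Ivers = 0.171 × 23.87% / 17.96% = 0.2273
β_Galt = 0.494 × 49.46% / 17.96% = 1.3604
β_Granby = 0.554 × 19.92% / 17.96% = 0.6145
β_P = Σ w_i β_i = 0.12×1.3524 + 0.13×0.8938 + 0.34×0.2273 + 0.17×1.3604 + 0.24×0.6145 = 0.7345
E(R_P) = R_f + β_P × MRP = 5.66% + 0.7345 × 7.34% = 11.05%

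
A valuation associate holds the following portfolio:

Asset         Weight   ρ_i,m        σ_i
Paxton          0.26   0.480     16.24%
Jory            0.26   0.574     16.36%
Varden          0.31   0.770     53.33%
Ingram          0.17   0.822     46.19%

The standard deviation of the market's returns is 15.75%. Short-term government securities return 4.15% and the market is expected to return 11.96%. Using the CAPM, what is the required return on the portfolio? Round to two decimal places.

β_Paxton = 0.480 × 16.24% / 15.75% = 0.4949
β_Jory = 0.574 × 16.36% / 15.75% = 0.5962
β_Varden = 0.770 × 53.33% / 15.75% = 2.6072
β_Ingram = 0.822 × 46.19% / 15.75% = 2.4107
β_P = Σ w_i β_i = 0.26×0.4949 + 0.26×0.5962 + 0.31×2.6072 + 0.17×2.4107 = 1.5017
MRP = 11.96% − 4.15% = 7.81%
E(R_P) = R_f + β_P × MRP = 4.15% + 1.5017 × 7.81% = 15.88%

15.88%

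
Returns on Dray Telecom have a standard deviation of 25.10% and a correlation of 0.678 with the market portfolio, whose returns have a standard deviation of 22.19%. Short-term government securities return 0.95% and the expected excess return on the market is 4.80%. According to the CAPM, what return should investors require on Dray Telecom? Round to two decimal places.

β = ρ × σ_i / σ_m = 0.678 × 25.10% / 22.19% = 0.7669
E(R) = 0.95% + 0.7669 × 4.80% = 4.63%

4.63%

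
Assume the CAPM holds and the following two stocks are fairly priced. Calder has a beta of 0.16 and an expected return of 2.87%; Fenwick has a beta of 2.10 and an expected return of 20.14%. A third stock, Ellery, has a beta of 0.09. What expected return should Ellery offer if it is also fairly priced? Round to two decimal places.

MRP (SML slope) = (20.14% − 2.87%) / (2.10 − 0.16) = 17.27% / 1.94 = 8.9021%
R_f (intercept) = 2.87% − 0.16 × 8.9021% = 1.4457%
E(R_Ellery) = R_f + β × MRP = 1.4457% + 0.09 × 8.9021% = 2.25%

2.25%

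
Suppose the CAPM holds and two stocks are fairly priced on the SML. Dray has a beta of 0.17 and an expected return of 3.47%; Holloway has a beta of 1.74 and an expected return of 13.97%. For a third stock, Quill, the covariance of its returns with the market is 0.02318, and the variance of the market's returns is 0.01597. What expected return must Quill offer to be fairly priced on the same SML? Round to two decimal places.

12.04%

MRP = (13.97% − 3.47%) / (1.74 − 0.17) = 6.6879%
R_f = 3.47% − 0.17 × 6.6879% = 2.3331%
β_Quill = Cov / Var(R_m) = 0.02318 / 0.01597 = 1.4515
E(R_Quill) = R_f + β × MRP = 2.3331% + 1.4515 × 6.6879% = 12.04%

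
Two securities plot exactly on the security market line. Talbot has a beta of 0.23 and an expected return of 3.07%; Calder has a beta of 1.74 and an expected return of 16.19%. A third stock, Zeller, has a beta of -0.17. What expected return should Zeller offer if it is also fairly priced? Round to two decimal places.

-0.41%

MRP (SML slope) = (16.19% − 3.07%) / (1.74 − 0.23) = 13.12% / 1.51 = 8.6887%
R_f (intercept) = 3.07% − 0.23 × 8.6887% = 1.0716%
E(R_Zeller) = R_f + β × MRP = 1.0716% + -0.17 × 8.6887% = -0.41%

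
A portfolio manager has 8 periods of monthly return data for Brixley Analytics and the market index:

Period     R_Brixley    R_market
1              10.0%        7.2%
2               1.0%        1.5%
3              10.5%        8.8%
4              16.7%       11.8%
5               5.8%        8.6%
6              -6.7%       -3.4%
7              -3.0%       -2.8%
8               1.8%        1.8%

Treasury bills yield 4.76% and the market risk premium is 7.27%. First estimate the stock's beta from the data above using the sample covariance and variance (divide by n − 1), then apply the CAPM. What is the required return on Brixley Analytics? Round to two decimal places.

14.24%

Mean R_i = (10.0 + 1.0 + 10.5 + 16.7 + 5.8 − 6.7 − 3.0 + 1.8) / 8 = 4.5125%
Mean R_m = (7.2 + 1.5 + 8.8 + 11.8 + 8.6 − 3.4 − 2.8 + 1.8) / 8 = 4.1875%
Σ(R_i − R̄_i)(R_m − R̄_m) = 296.0913  ⇒  Cov = 296.0913 / 7 = 42.2988
Σ(R_m − R̄_m)² = 227.0888  ⇒  Var(R_m) = 227.0888 / 7 = 32.4413
β = Cov / Var(R_m) = 42.2988 / 32.4413 = 1.3039
E(R) = R_f + β × MRP = 4.76% + 1.3039 × 7.27% = 14.24%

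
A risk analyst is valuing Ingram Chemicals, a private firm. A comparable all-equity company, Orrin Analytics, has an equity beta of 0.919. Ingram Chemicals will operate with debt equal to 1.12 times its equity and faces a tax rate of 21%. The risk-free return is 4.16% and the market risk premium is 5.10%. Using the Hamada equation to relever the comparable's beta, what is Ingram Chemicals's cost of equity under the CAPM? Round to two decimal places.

β_L = β_U × [1 + (1 − t)(D/E)] = 0.919 × [1 + (1 − 0.21) × 1.12]
    = 0.919 × [1 + 0.79 × 1.12] = 0.919 × 1.8848 = 1.7321
E(R) = R_f + β_L × MRP = 4.16% + 1.7321 × 5.10% = 12.99%

12.99%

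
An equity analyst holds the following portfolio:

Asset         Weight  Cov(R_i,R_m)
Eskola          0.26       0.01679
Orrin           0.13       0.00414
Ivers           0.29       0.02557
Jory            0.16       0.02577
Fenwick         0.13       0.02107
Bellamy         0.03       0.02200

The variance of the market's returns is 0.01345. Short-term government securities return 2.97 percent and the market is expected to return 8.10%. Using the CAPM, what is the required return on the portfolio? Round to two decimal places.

10.54%

β_Eskola = 0.01679 / 0.01345 = 1.2483
β_Orrin = 0.00414 / 0.01345 = 0.3078
β_Ivers = 0.02557 / 0.01345 = 1.9011
β_Jory = 0.02577 / 0.01345 = 1.9160
β_Fenwick = 0.02107 / 0.01345 = 1.5665
β_Bellamy = 0.02200 / 0.01345 = 1.6357
β_P = Σ w_i β_i = 0.26×1.2483 + 0.13×0.3078 + 0.29×1.9011 + 0.16×1.9160 + 0.13×1.5665 + 0.03×1.6357 = 1.4752
MRP = 8.10% − 2.97% = 5.13%
E(R_P) = R_f + β_P × MRP = 2.97% + 1.4752 × 5.13% = 10.54%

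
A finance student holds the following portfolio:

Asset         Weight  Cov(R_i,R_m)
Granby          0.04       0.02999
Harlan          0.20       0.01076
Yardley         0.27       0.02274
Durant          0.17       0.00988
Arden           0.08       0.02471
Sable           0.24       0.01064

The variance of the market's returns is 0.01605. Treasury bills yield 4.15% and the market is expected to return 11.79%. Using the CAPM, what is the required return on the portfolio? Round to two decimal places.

β_Granby = 0.02999 / 0.01605 = 1.8685
β_Harlan = 0.01076 / 0.01605 = 0.6704
β_Yardley = 0.02274 / 0.01605 = 1.4168
β_Durant = 0.00988 / 0.01605 = 0.6156
β_Arden = 0.02471 / 0.01605 = 1.5396
β_Sable = 0.01064 / 0.01605 = 0.6629
β_P = Σ w_i β_i = 0.04×1.8685 + 0.20×0.6704 + 0.27×1.4168 + 0.17×0.6156 + 0.08×1.5396 + 0.24×0.6629 = 0.9783
MRP = 11.79% − 4.15% = 7.64%
E(R_P) = R_f + β_P × MRP = 4.15% + 0.9783 × 7.64% = 11.62%

11.62%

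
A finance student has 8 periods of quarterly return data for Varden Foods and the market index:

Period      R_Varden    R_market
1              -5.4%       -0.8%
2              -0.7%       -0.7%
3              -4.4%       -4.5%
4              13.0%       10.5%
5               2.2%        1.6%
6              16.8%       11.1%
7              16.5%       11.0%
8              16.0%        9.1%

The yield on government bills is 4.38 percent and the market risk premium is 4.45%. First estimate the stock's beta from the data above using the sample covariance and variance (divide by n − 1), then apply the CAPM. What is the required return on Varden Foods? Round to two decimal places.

10.99%

Mean R_i = (-5.4 − 0.7 − 4.4 + 13.0 + 2.2 + 16.8 + 16.5 + 16.0) / 8 = 6.7500%
Mean R_m = (-0.8 − 0.7 − 4.5 + 10.5 + 1.6 + 11.1 + 11.0 + 9.1) / 8 = 4.6625%
Σ(R_i − R̄_i)(R_m − R̄_m) = 426.4350  ⇒  Cov = 426.4350 / 7 = 60.9193
Σ(R_m − R̄_m)² = 287.2988  ⇒  Var(R_m) = 287.2988 / 7 = 41.0427
β = Cov / Var(R_m) = 60.9193 / 41.0427 = 1.4843
E(R) = R_f + β × MRP = 4.38% + 1.4843 × 4.45% = 10.99%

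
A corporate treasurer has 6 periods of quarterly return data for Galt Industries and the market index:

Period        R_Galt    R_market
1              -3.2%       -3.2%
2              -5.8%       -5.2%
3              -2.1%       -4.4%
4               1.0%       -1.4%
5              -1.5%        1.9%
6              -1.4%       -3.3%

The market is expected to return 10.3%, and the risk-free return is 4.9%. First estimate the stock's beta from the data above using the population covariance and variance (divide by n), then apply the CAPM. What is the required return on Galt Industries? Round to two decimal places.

7.59%

Mean R_i = (-3.2 − 5.8 − 2.1 + 1.0 − 1.5 − 1.4) / 6 = -2.1667%
Mean R_m = (-3.2 − 5.2 − 4.4 − 1.4 + 1.9 − 3.3) / 6 = -2.6000%
Σ(R_i − R̄_i)(R_m − R̄_m) = 16.2100  ⇒  Cov = 16.2100 / 6 = 2.7017
Σ(R_m − R̄_m)² = 32.5400  ⇒  Var(R_m) = 32.5400 / 6 = 5.4233
β = Cov / Var(R_m) = 2.7017 / 5.4233 = 0.4982
MRP = 10.3% − 4.9% = 5.40%
E(R) = R_f + β × MRP = 4.9% + 0.4982 × 5.4% = 7.59%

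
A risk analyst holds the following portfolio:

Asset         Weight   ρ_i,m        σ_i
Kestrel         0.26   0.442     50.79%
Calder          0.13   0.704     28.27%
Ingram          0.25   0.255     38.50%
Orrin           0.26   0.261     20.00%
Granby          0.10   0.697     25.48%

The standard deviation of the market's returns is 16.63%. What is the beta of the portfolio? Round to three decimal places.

0.843

β_Kestrel = 0.442 × 50.79% / 16.63% = 1.3499
β_Calder = 0.704 × 28.27% / 16.63% = 1.1968
β_Ingram = 0.255 × 38.50% / 16.63% = 0.5903
β_Orrin = 0.261 × 20.00% / 16.63% = 0.3139
β_Granby = 0.697 × 25.48% / 16.63% = 1.0679
β_P = Σ w_i β_i = 0.26×1.3499 + 0.13×1.1968 + 0.25×0.5903 + 0.26×0.3139 + 0.10×1.0679 = 0.8425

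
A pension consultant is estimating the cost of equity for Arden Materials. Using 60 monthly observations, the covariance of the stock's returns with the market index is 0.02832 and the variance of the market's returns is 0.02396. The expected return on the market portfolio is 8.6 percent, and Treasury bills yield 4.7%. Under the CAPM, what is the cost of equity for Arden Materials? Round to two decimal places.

9.31%

β = Cov(R_i, R_m) / Var(R_m) = 0.02832 / 0.02396 = 1.1820
MRP = 8.6% − 4.7% = 3.90%
E(R) = R_f + β × MRP = 4.7% + 1.1820 × 3.9% = 9.31%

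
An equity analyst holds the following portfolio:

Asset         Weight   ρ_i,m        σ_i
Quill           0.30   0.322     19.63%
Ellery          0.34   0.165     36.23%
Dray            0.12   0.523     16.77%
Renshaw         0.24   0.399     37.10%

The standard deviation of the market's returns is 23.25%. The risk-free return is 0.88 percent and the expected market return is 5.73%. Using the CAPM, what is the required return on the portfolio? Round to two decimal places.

β_Quill = 0.322 × 19.63% / 23.25% = 0.2719
β_Ellery = 0.165 × 36.23% / 23.25% = 0.2571
β_Dray = 0.523 × 16.77% / 23.25% = 0.3772
β_Renshaw = 0.399 × 37.10% / 23.25% = 0.6367
β_P = Σ w_i β_i = 0.30×0.2719 + 0.34×0.2571 + 0.12×0.3772 + 0.24×0.6367 = 0.3671
MRP = 5.73% − 0.88% = 4.85%
E(R_P) = R_f + β_P × MRP = 0.88% + 0.3671 × 4.85% = 2.66%

2.66%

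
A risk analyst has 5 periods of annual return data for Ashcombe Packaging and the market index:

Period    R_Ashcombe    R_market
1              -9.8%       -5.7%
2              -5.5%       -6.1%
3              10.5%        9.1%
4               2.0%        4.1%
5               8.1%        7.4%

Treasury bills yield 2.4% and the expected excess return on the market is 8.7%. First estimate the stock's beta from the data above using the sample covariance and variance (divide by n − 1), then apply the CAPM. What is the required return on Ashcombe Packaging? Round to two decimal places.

Mean R_i = (-9.8 − 5.5 + 10.5 + 2.0 + 8.1) / 5 = 1.0600%
Mean R_m = (-5.7 − 6.1 + 9.1 + 4.1 + 7.4) / 5 = 1.7600%
Σ(R_i − R̄_i)(R_m − R̄_m) = 243.7720  ⇒  Cov = 243.7720 / 4 = 60.9430
Σ(R_m − R̄_m)² = 208.5920  ⇒  Var(R_m) = 208.5920 / 4 = 52.1480
β = Cov / Var(R_m) = 60.9430 / 52.1480 = 1.1687
E(R) = R_f + β × MRP = 2.4% + 1.1687 × 8.7% = 12.57%

12.57%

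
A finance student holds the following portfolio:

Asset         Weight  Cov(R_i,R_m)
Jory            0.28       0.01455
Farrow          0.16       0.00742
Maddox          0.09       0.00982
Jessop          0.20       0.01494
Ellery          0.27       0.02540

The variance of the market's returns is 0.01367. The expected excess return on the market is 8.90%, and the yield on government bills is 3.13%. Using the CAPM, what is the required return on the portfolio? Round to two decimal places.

β_Jory = 0.01455 / 0.01367 = 1.0644
β_Farrow = 0.00742 / 0.01367 = 0.5428
β_Maddox = 0.00982 / 0.01367 = 0.7184
β_Jessop = 0.01494 / 0.01367 = 1.0929
β_Ellery = 0.02540 / 0.01367 = 1.8581
β_P = Σ w_i β_i = 0.28×1.0644 + 0.16×0.5428 + 0.09×0.7184 + 0.20×1.0929 + 0.27×1.8581 = 1.1698
E(R_P) = R_f + β_P × MRP = 3.13% + 1.1698 × 8.90% = 13.54%

13.54%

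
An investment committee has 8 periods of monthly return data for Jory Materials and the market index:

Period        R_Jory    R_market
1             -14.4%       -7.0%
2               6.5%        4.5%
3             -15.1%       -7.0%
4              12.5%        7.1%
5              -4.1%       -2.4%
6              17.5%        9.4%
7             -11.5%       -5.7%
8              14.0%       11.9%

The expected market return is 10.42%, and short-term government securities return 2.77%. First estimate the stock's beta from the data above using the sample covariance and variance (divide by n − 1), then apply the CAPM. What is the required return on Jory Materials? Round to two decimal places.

15.88%

Mean R_i = (-14.4 + 6.5 − 15.1 + 12.5 − 4.1 + 17.5 − 11.5 + 14.0) / 8 = 0.6750%
Mean R_m = (-7.0 + 4.5 − 7.0 + 7.1 − 2.4 + 9.4 − 5.7 + 11.9) / 8 = 1.3500%
Σ(R_i − R̄_i)(R_m − R̄_m) = 723.7000  ⇒  Cov = 723.7000 / 7 = 103.3857
Σ(R_m − R̄_m)² = 422.3000  ⇒  Var(R_m) = 422.3000 / 7 = 60.3286
β = Cov / Var(R_m) = 103.3857 / 60.3286 = 1.7137
MRP = 10.42% − 2.77% = 7.65%
E(R) = R_f + β × MRP = 2.77% + 1.7137 × 7.65% = 15.88%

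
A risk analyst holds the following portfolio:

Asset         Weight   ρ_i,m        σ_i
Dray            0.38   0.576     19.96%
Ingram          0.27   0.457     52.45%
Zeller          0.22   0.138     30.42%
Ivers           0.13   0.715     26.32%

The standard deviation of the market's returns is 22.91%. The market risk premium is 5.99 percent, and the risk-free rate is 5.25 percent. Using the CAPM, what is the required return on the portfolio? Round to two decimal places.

8.97%

β_Dray = 0.576 × 19.96% / 22.91% = 0.5018
β_Ingram = 0.457 × 52.45% / 22.91% = 1.0463
β_Zeller = 0.138 × 30.42% / 22.91% = 0.1832
β_Ivers = 0.715 × 26.32% / 22.91% = 0.8214
β_P = Σ w_i β_i = 0.38×0.5018 + 0.27×1.0463 + 0.22×0.1832 + 0.13×0.8214 = 0.6203
E(R_P) = R_f + β_P × MRP = 5.25% + 0.6203 × 5.99% = 8.97%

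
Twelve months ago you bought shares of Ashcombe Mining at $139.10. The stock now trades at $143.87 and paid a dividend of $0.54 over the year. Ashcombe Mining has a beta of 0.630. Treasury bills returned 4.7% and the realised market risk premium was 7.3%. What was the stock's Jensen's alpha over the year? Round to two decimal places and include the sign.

-5.48%

Realised HPR = (P1 + D1 − P0) / P0 = (143.87 + 0.54 − 139.10) / 139.10 = 5.31 / 139.10 = 3.8174%
CAPM required = R_f + β·MRP = 4.7% + 0.630 × 7.3% = 9.2990%
α = realised − required = 3.8174% − 9.2990% = -5.48%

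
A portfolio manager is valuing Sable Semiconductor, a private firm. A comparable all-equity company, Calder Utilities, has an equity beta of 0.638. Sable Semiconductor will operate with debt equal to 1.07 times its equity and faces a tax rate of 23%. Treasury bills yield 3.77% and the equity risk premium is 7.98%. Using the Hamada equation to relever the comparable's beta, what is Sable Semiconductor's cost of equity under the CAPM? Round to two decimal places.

β_L = β_U × [1 + (1 − t)(D/E)] = 0.638 × [1 + (1 − 0.23) × 1.07]
    = 0.638 × [1 + 0.77 × 1.07] = 0.638 × 1.8239 = 1.1636
E(R) = R_f + β_L × MRP = 3.77% + 1.1636 × 7.98% = 13.06%

13.06%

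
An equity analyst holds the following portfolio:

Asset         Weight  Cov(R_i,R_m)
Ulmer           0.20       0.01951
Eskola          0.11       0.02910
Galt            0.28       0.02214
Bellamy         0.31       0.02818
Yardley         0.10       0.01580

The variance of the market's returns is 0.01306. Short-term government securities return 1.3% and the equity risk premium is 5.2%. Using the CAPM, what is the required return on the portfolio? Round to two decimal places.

10.70%

β_Ulmer = 0.01951 / 0.01306 = 1.4939
β_Eskola = 0.02910 / 0.01306 = 2.2282
β_Galt = 0.02214 / 0.01306 = 1.6953
β_Bellamy = 0.02818 / 0.01306 = 2.1577
β_Yardley = 0.01580 / 0.01306 = 1.2098
β_P = Σ w_i β_i = 0.20×1.4939 + 0.11×2.2282 + 0.28×1.6953 + 0.31×2.1577 + 0.10×1.2098 = 1.8084
E(R_P) = R_f + β_P × MRP = 1.3% + 1.8084 × 5.2% = 10.70%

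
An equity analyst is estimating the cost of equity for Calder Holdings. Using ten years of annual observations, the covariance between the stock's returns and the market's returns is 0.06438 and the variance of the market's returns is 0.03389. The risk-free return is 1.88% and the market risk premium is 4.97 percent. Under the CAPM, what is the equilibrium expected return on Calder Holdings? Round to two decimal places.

11.32%

β = Cov(R_i, R_m) / Var(R_m) = 0.06438 / 0.03389 = 1.8997
E(R) = R_f + β × MRP = 1.88% + 1.8997 × 4.97% = 11.32%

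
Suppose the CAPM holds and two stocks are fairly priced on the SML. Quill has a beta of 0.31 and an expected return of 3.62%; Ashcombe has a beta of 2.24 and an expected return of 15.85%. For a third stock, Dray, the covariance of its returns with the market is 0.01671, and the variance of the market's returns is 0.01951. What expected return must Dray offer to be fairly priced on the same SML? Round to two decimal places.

MRP = (15.85% − 3.62%) / (2.24 − 0.31) = 6.3368%
R_f = 3.62% − 0.31 × 6.3368% = 1.6556%
β_Dray = Cov / Var(R_m) = 0.01671 / 0.01951 = 0.8565
E(R_Dray) = R_f + β × MRP = 1.6556% + 0.8565 × 6.3368% = 7.08%

7.08%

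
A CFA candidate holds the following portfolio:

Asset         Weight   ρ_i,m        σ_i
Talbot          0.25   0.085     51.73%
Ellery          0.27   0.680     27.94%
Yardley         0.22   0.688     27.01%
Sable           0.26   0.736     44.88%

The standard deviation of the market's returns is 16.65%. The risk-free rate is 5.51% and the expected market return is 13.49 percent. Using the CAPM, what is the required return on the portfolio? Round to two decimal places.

14.57%

β_Talbot = 0.085 × 51.73% / 16.65% = 0.2641
β_Ellery = 0.680 × 27.94% / 16.65% = 1.1411
β_Yardley = 0.688 × 27.01% / 16.65% = 1.1161
β_Sable = 0.736 × 44.88% / 16.65% = 1.9839
β_P = Σ w_i β_i = 0.25×0.2641 + 0.27×1.1411 + 0.22×1.1161 + 0.26×1.9839 = 1.1355
MRP = 13.49% − 5.51% = 7.98%
E(R_P) = R_f + β_P × MRP = 5.51% + 1.1355 × 7.98% = 14.57%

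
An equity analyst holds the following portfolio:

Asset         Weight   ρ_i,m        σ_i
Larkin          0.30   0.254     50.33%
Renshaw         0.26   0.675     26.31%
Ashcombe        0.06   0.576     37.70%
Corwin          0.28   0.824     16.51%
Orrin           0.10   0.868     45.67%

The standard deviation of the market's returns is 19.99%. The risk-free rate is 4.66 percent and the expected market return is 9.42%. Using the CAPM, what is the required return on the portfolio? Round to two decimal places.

8.83%

β_Larkin = 0.254 × 50.33% / 19.99% = 0.6395
β_Renshaw = 0.675 × 26.31% / 19.99% = 0.8884
β_Ashcombe = 0.576 × 37.70% / 19.99% = 1.0863
β_Corwin = 0.824 × 16.51% / 19.99% = 0.6806
β_Orrin = 0.868 × 45.67% / 19.99% = 1.9831
β_P = Σ w_i β_i = 0.30×0.6395 + 0.26×0.8884 + 0.06×1.0863 + 0.28×0.6806 + 0.10×1.9831 = 0.8769
MRP = 9.42% − 4.66% = 4.76%
E(R_P) = R_f + β_P × MRP = 4.66% + 0.8769 × 4.76% = 8.83%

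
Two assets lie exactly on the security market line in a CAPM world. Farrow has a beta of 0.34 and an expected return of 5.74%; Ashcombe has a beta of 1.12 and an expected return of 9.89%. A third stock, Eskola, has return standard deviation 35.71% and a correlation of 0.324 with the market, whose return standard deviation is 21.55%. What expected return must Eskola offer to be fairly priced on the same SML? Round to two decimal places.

6.79%

MRP = (9.89% − 5.74%) / (1.12 − 0.34) = 5.3205%
R_f = 5.74% − 0.34 × 5.3205% = 3.9310%
β_Eskola = ρ·σ_i/σ_m = 0.324 × 35.71 / 21.55 = 0.5369
E(R_Eskola) = R_f + β × MRP = 3.9310% + 0.5369 × 5.3205% = 6.79%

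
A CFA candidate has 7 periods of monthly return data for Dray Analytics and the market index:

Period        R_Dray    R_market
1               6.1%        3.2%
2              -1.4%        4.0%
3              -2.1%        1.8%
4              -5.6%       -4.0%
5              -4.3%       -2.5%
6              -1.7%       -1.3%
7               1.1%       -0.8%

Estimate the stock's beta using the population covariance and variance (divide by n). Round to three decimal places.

Mean R_i = (6.1 − 1.4 − 2.1 − 5.6 − 4.3 − 1.7 + 1.1) / 7 = -1.1286%
Mean R_m = (3.2 + 4.0 + 1.8 − 4.0 − 2.5 − 1.3 − 0.8) / 7 = 0.0571%
Σ(R_i − R̄_i)(R_m − R̄_m) = 45.0714  ⇒  Cov = 45.0714 / 7 = 6.4388
Σ(R_m − R̄_m)² = 54.0371  ⇒  Var(R_m) = 54.0371 / 7 = 7.7196
β = Cov / Var(R_m) = 6.4388 / 7.7196 = 0.8341

0.834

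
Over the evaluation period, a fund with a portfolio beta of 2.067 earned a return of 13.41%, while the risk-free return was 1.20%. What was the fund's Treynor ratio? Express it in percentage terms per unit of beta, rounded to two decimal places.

5.91%

Treynor = (R_P − R_f) / β_P = (13.41% − 1.20%) / 2.0670 = 12.21% / 2.0670 = 5.91%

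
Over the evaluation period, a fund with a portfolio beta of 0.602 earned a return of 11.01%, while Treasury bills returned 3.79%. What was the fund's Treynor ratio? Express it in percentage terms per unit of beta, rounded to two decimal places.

Treynor = (R_P − R_f) / β_P = (11.01% − 3.79%) / 0.6020 = 7.22% / 0.6020 = 11.99%

11.99%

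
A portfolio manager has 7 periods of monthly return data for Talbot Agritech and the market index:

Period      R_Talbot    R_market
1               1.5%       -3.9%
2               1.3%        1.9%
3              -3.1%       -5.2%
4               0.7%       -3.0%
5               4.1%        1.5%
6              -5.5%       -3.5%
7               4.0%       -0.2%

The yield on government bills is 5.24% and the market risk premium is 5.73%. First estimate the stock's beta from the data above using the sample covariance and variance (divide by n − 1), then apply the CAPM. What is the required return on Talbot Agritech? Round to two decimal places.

10.14%

Mean R_i = (1.5 + 1.3 − 3.1 + 0.7 + 4.1 − 5.5 + 4.0) / 7 = 0.4286%
Mean R_m = (-3.9 + 1.9 − 5.2 − 3.0 + 1.5 − 3.5 − 0.2) / 7 = -1.7714%
Σ(R_i − R̄_i)(R_m − R̄_m) = 40.5543  ⇒  Cov = 40.5543 / 6 = 6.7591
Σ(R_m − R̄_m)² = 47.4343  ⇒  Var(R_m) = 47.4343 / 6 = 7.9057
β = Cov / Var(R_m) = 6.7591 / 7.9057 = 0.8550
E(R) = R_f + β × MRP = 5.24% + 0.8550 × 5.73% = 10.14%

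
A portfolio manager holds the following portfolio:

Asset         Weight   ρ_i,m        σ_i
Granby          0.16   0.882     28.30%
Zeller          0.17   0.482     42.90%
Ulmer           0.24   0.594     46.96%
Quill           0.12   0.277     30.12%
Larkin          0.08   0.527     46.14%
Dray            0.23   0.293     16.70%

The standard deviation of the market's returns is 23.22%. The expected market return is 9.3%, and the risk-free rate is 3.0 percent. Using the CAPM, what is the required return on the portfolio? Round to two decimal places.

7.96%

β_Granby = 0.882 × 28.30% / 23.22% = 1.0750
β_Zeller = 0.482 × 42.90% / 23.22% = 0.8905
β_Ulmer = 0.594 × 46.96% / 23.22% = 1.2013
β_Quill = 0.277 × 30.12% / 23.22% = 0.3593
β_Larkin = 0.527 × 46.14% / 23.22% = 1.0472
β_Dray = 0.293 × 16.70% / 23.22% = 0.2107
β_P = Σ w_i β_i = 0.16×1.0750 + 0.17×0.8905 + 0.24×1.2013 + 0.12×0.3593 + 0.08×1.0472 + 0.23×0.2107 = 0.7871
MRP = 9.3% − 3.0% = 6.30%
E(R_P) = R_f + β_P × MRP = 3.0% + 0.7871 × 6.3% = 7.96%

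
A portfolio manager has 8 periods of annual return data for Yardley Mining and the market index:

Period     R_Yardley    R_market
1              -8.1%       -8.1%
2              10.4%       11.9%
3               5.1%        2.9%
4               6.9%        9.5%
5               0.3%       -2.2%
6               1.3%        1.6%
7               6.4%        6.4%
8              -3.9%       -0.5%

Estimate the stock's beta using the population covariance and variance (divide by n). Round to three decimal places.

0.892

Mean R_i = (-8.1 + 10.4 + 5.1 + 6.9 + 0.3 + 1.3 + 6.4 − 3.9) / 8 = 2.3000%
Mean R_m = (-8.1 + 11.9 + 2.9 + 9.5 − 2.2 + 1.6 + 6.4 − 0.5) / 8 = 2.6875%
Σ(R_i − R̄_i)(R_m − R̄_m) = 264.5900  ⇒  Cov = 264.5900 / 8 = 33.0738
Σ(R_m − R̄_m)² = 296.7088  ⇒  Var(R_m) = 296.7088 / 8 = 37.0886
β = Cov / Var(R_m) = 33.0738 / 37.0886 = 0.8918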